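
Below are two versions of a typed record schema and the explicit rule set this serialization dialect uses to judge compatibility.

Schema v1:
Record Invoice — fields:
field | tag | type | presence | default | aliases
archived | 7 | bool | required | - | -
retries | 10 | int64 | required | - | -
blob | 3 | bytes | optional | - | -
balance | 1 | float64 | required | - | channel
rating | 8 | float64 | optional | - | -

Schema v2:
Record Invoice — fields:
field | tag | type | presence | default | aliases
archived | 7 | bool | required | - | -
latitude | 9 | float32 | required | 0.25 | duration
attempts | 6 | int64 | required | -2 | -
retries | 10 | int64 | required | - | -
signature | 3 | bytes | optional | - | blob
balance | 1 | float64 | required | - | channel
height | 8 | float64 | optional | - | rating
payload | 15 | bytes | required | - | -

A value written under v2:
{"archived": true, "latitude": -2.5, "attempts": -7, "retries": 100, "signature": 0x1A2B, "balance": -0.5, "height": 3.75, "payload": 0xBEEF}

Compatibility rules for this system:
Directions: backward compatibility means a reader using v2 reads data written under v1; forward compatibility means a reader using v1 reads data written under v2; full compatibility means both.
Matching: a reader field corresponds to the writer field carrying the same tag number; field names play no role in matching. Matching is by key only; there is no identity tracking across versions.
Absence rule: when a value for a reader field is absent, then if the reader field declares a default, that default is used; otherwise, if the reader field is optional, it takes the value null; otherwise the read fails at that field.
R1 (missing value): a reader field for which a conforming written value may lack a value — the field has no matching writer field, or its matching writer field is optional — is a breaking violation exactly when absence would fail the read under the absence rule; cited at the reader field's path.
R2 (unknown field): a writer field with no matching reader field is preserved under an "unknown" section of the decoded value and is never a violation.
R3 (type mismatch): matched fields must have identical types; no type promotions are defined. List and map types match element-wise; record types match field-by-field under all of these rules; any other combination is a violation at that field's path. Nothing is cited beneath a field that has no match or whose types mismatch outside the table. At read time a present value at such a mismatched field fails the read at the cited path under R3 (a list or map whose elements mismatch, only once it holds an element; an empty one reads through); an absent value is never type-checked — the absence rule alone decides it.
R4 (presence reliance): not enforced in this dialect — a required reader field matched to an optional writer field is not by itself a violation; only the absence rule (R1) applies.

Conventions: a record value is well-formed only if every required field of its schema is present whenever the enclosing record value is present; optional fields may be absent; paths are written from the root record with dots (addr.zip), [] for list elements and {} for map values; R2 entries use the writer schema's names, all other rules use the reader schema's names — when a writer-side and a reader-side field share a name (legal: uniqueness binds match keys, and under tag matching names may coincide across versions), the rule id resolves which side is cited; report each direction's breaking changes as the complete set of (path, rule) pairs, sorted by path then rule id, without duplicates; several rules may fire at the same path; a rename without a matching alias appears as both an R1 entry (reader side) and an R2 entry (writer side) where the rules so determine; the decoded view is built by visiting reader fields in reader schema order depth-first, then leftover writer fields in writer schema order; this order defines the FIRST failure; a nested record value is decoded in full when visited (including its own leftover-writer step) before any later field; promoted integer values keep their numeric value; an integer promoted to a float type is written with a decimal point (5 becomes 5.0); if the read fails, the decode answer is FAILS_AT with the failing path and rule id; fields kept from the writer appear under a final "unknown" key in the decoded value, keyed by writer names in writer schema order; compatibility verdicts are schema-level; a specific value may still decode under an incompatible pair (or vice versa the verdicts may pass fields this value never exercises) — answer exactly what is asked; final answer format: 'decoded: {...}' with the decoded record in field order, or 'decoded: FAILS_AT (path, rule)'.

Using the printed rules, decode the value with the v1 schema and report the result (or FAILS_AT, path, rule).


the writer's type comes first in each Invoice pair
migrating the Invoice value to v1:
  archived := true
  retries := 100
  blob := 0x1A2B (from writer signature)
  balance := -0.5
  rating := 3.75 (from writer height)
  writer latitude: kept under "unknown"
  writer attempts: kept under "unknown"
  writer payload: kept under "unknown"
  => decoded: {"archived": true, "retries": 100, "blob": 0x1A2B, "balance": -0.5, "rating": 3.75, "unknown": {"latitude": -2.5, "attempts": -7, "payload": 0xBEEF}}
diffs on Invoice not affecting the asked answer:
  renamed field blob to signature in record Invoice (alias blob declared on the renamed field) -> triggers nothing under the printed rules; the Invoice answer is the same either way
  renamed field rating to height in record Invoice (alias rating declared on the renamed field) -> triggers nothing under the printed rules; the Invoice answer is the same either way

decoded: {"archived": true, "retries": 100, "blob": 0x1A2B, "balance": -0.5, "rating": 3.75, "unknown": {"latitude": -2.5, "attempts": -7, "payload": 0xBEEF}}


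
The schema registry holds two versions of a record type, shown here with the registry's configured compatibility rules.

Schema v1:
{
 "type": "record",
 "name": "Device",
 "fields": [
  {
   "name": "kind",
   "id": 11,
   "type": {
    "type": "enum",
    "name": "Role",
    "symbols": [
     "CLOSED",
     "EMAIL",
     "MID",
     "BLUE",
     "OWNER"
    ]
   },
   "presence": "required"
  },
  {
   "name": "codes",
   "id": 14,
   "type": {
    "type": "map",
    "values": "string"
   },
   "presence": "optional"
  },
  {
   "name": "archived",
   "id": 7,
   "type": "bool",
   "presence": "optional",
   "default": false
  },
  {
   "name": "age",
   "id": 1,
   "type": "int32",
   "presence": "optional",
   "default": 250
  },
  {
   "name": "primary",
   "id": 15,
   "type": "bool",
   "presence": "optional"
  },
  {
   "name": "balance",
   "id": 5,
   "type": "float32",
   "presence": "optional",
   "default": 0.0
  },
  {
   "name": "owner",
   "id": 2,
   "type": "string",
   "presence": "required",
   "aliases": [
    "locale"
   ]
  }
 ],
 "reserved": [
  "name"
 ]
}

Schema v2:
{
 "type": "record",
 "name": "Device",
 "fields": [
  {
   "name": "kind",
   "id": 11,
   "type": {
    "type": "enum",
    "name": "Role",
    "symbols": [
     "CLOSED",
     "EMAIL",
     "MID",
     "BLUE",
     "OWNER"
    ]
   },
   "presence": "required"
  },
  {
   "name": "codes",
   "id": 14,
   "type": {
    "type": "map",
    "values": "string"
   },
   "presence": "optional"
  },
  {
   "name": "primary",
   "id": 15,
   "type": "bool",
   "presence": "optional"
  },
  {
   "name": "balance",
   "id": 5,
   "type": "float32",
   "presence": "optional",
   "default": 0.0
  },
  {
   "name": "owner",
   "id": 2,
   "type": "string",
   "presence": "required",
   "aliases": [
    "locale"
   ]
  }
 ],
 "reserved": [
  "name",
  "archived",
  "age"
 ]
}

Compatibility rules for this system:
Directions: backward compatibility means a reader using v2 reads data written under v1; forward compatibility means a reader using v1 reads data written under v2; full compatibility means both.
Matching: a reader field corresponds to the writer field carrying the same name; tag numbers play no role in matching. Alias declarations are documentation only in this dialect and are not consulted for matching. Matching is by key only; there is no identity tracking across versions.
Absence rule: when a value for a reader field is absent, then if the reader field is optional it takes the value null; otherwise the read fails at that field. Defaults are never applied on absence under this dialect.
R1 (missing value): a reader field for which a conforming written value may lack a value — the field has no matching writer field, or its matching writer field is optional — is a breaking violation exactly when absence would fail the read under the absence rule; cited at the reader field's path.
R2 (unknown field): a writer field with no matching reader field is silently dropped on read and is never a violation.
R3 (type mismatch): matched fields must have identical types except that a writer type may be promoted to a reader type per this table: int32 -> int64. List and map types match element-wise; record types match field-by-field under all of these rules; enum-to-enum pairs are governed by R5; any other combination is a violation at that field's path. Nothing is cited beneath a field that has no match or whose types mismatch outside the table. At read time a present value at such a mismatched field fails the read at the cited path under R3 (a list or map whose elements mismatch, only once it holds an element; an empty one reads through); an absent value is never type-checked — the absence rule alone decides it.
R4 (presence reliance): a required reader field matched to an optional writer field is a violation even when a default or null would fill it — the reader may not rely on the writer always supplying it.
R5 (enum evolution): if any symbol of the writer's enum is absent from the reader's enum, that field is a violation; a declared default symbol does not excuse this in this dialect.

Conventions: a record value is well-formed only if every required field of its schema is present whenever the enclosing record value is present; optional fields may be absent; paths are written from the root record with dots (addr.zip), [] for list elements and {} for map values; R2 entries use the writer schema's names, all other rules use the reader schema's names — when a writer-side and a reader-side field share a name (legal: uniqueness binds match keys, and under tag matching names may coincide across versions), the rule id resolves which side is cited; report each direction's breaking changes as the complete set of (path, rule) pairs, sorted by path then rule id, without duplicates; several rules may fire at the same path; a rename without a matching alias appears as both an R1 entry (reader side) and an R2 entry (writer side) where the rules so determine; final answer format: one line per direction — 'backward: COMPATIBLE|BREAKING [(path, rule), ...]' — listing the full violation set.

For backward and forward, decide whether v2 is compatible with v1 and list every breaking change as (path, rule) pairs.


the writer's type comes first in each Device pair
checking backward for Device: reader v2 against writer v1:
  kind: Role -> Role, writer required; from kind
  codes: map<string, string> -> map<string, string>, writer optional; from codes
  primary: bool -> bool, writer optional; from primary
  balance: float32 -> float32, writer optional; from balance
  owner: string -> string, writer required; from owner
  archived (writer side), unknown to reader
  age (writer side), unknown to reader
  => backward: COMPATIBLE
checking forward for Device: reader v1 against writer v2:
  kind: Role -> Role, writer required; from kind
  codes: map<string, string> -> map<string, string>, writer optional; from codes
  no writer field matches reader archived
  no writer field matches reader age
  primary: bool -> bool, writer optional; from primary
  balance: float32 -> float32, writer optional; from balance
  owner: string -> string, writer required; from owner
  => forward: COMPATIBLE

backward: COMPATIBLE []; forward: COMPATIBLE []


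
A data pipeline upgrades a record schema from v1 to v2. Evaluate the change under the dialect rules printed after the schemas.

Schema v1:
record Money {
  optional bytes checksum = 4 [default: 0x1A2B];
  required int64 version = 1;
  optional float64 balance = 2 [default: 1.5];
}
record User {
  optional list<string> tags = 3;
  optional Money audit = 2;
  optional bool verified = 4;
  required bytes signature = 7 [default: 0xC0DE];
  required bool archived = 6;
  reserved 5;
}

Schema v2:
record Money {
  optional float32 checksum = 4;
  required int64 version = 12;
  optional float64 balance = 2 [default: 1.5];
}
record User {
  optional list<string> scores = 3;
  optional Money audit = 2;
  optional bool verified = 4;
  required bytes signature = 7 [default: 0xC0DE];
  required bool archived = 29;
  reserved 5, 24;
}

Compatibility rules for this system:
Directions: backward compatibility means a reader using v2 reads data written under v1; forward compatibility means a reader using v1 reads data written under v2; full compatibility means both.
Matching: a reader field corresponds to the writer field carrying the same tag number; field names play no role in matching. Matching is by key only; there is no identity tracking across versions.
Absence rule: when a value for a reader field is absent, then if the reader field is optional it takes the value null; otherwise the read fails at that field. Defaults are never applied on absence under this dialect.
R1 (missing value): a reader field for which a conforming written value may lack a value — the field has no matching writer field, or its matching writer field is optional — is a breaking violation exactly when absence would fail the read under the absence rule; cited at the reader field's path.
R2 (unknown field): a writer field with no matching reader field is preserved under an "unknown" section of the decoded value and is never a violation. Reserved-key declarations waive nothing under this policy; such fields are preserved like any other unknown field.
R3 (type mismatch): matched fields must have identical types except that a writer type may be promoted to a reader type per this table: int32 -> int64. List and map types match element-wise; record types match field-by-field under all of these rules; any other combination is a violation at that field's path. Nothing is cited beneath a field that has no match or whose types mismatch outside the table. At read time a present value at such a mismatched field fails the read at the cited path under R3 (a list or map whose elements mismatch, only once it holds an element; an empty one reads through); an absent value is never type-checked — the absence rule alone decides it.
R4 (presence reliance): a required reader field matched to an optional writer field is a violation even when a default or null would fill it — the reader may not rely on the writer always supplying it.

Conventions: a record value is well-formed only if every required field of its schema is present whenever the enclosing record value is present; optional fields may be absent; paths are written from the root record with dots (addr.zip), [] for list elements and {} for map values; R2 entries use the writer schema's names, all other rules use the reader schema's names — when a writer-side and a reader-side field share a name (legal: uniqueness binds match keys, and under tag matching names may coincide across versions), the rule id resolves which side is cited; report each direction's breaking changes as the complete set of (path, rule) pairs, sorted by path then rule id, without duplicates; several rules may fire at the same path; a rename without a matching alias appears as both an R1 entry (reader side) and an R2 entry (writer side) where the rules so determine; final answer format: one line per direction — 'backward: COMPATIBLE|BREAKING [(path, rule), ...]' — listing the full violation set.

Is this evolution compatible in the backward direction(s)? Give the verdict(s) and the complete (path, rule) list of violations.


backward: BREAKING [(archived, R1), (audit.checksum, R3), (audit.version, R1)]

each type pair in User: writer, then reader
backward pass over User, reader schema v2, writer schema v1:
  list<string> -> list<string>, writer optional: scores aligns to tags
  Money -> Money, writer optional: audit aligns to audit
  bool -> bool, writer optional: verified aligns to verified
  bytes -> bytes, writer required: signature aligns to signature
  no writer field matches reader archived
  leftover writer field: archived
  bytes -> float32, writer optional: audit.checksum aligns to audit.checksum
  no writer field matches reader audit.version
  float64 -> float64, writer optional: audit.balance aligns to audit.balance
  leftover writer field: audit.version
  breaking: (archived, R1)
  breaking: (audit.checksum, R3)
  breaking: (audit.version, R1)
  => 3 violation(s): backward is BREAKING for User
ruling out the remaining User differences:
  renamed field tags to scores in record User -> fires no rule on User, leaving the asked answer as it is


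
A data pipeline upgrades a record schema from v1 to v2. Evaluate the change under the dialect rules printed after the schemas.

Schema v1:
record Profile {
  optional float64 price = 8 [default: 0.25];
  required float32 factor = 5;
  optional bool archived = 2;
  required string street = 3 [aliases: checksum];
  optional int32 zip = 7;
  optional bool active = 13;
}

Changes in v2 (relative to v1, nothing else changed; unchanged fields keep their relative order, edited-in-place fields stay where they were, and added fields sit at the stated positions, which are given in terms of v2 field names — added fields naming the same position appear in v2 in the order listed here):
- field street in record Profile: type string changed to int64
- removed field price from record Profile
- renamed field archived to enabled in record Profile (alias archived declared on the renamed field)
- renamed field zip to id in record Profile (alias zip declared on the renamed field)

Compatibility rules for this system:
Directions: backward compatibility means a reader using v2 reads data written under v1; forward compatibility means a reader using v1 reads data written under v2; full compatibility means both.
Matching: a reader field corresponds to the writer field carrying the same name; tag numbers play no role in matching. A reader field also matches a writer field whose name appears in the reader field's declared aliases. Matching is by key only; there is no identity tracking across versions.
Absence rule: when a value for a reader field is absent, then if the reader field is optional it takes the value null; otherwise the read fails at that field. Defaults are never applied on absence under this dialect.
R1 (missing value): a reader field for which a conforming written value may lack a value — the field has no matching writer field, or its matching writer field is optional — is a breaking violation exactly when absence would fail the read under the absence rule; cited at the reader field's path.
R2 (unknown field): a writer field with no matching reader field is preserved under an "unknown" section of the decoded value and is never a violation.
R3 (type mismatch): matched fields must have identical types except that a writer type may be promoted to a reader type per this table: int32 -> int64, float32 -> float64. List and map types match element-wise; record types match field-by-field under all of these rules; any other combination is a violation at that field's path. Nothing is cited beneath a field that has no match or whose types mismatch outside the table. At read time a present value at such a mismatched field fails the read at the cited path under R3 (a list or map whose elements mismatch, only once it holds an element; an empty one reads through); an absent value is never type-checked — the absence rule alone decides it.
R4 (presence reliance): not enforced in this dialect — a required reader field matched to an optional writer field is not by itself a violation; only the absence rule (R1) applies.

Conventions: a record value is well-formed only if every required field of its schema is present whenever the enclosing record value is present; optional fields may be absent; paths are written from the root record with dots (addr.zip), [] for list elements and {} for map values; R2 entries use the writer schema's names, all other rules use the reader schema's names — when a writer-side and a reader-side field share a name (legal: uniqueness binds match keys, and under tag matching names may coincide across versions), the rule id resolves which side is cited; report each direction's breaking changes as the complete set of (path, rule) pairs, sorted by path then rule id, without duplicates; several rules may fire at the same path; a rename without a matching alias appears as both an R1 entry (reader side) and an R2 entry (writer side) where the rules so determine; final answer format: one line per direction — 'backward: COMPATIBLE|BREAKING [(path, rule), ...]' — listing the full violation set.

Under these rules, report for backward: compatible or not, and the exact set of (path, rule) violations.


the writer's type comes first in each Profile pair
backward analysis of Profile with v2 as reader and v1 as writer:
  writer required, float32 -> float32: reader factor maps from writer factor
  writer optional, bool -> bool: reader enabled maps from writer archived
  writer required, string -> int64: reader street maps from writer street
  writer optional, int32 -> int32: reader id maps from writer zip
  writer optional, bool -> bool: reader active maps from writer active
  writer field price has no reader counterpart
  violation R3 at street
  backward on Profile therefore BREAKING (1)
the rest of the Profile diff is inert for this question:
  removed field price from record Profile -> fires no rule on Profile, leaving the asked answer as it is
  renamed field archived to enabled in record Profile (alias archived declared on the renamed field) -> fires no rule on Profile, leaving the asked answer as it is
  renamed field zip to id in record Profile (alias zip declared on the renamed field) -> fires no rule on Profile, leaving the asked answer as it is

backward: BREAKING [(street, R3)]


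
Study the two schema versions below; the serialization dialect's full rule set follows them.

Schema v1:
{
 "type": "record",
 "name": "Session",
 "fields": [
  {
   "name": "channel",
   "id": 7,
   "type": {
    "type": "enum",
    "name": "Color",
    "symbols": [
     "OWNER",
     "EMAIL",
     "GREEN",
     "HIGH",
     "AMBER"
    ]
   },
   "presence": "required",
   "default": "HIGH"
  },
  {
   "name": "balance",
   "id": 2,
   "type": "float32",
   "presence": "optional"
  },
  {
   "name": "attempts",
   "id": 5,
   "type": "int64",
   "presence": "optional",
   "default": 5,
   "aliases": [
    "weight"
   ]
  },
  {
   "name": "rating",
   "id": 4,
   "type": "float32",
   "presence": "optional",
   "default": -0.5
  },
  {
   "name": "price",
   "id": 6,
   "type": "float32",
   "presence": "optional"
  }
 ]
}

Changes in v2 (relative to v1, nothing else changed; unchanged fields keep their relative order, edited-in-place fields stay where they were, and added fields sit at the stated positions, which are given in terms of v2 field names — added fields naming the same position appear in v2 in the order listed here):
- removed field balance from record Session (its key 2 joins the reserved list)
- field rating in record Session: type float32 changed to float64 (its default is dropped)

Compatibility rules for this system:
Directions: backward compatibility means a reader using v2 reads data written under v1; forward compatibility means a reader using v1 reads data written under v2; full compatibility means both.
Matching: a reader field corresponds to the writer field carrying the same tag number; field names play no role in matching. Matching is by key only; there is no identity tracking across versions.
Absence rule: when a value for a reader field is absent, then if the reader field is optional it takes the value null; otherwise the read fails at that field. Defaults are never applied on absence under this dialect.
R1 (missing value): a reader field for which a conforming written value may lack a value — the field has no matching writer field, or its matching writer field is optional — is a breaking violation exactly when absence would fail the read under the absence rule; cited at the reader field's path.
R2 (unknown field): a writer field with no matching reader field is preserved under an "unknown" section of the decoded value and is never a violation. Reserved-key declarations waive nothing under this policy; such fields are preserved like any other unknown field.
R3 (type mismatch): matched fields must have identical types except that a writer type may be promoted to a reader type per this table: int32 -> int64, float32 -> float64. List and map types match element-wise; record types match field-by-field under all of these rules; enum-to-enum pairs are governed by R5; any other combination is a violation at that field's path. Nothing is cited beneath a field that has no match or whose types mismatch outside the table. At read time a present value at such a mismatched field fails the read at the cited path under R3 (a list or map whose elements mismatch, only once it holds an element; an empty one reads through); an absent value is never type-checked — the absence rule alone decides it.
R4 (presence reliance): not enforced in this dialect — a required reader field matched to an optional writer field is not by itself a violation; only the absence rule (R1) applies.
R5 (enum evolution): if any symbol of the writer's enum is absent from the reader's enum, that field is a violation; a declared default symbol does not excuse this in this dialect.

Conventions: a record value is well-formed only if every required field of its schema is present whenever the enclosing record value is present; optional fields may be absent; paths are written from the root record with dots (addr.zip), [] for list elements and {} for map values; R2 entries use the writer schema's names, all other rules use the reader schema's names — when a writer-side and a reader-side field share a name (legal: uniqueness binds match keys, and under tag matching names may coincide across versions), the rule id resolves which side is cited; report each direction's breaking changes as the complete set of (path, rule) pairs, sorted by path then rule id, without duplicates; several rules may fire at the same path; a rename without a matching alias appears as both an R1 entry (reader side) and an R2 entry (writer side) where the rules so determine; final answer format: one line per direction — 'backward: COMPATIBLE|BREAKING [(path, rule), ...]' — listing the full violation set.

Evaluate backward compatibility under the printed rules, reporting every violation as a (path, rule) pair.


each type pair in Session: writer, then reader
backward on Session — v2 reading data written by v1:
  channel: paired with writer channel (Color -> Color; writer required)
  attempts: paired with writer attempts (int64 -> int64; writer optional)
  rating: paired with writer rating (float32 -> float64; writer optional)
  price: paired with writer price (float32 -> float32; writer optional)
  writer balance: unknown to reader
  => no violations; backward on Session: COMPATIBLE
diffs on Session not affecting the asked answer:
  removed field balance from record Session (its key 2 joins the reserved list) -> no rule fires on it in Session's dialect; the asked verdict holds
  field rating in record Session: type float32 changed to float64 (its default is dropped) -> its effect on Session is confined to the forward direction, not asked

backward: COMPATIBLE []


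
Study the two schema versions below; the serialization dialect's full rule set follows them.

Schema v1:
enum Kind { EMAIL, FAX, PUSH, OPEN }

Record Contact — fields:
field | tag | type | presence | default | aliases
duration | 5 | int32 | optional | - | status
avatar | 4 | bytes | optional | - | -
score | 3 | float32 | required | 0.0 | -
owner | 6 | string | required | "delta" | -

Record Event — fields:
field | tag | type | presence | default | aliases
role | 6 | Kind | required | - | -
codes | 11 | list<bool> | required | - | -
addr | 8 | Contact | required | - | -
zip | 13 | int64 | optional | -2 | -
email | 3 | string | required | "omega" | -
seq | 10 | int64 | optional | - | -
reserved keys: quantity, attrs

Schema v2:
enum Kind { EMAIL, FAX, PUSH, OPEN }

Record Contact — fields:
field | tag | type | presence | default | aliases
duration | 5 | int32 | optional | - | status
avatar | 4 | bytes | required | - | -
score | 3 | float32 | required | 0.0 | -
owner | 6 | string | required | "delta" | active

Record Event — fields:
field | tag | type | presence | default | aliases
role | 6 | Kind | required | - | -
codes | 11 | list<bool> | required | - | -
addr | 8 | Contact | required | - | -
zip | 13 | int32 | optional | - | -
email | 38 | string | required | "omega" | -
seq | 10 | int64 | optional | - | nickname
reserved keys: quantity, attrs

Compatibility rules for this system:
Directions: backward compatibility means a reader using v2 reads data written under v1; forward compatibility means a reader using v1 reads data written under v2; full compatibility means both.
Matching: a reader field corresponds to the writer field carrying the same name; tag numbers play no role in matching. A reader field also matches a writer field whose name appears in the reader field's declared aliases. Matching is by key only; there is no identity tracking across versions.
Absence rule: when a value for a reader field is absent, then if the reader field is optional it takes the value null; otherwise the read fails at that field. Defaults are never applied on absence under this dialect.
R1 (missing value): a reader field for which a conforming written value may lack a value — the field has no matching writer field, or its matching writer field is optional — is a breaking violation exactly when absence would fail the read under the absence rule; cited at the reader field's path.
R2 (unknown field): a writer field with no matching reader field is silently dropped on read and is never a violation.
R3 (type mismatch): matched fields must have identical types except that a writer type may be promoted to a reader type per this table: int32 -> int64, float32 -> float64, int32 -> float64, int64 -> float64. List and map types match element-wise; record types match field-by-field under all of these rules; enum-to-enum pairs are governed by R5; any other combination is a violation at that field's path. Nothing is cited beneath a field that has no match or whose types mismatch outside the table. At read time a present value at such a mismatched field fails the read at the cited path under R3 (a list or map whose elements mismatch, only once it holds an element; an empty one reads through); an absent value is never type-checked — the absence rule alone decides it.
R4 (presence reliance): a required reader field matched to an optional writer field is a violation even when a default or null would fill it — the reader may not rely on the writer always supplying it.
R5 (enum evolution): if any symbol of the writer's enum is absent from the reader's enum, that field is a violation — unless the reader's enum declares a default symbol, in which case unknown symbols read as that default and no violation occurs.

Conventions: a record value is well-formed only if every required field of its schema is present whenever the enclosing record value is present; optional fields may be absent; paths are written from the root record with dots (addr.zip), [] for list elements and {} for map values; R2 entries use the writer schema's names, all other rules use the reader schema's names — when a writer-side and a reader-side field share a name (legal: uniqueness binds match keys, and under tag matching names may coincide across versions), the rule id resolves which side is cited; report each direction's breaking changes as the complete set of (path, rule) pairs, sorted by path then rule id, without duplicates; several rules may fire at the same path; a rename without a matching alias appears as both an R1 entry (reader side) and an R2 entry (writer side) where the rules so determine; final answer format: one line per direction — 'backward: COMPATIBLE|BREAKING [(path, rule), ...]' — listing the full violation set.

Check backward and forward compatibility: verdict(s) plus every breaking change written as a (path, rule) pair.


backward: BREAKING [(addr.avatar, R1), (addr.avatar, R4), (zip, R3)]; forward: COMPATIBLE []

each type pair in Event: writer, then reader
backward analysis of Event with v2 as reader and v1 as writer:
  Kind -> Kind, writer required: role aligns to role
  list<bool> -> list<bool>, writer required: codes aligns to codes
  Contact -> Contact, writer required: addr aligns to addr
  int64 -> int32, writer optional: zip aligns to zip
  string -> string, writer required: email aligns to email
  int64 -> int64, writer optional: seq aligns to seq
  int32 -> int32, writer optional: addr.duration aligns to addr.duration
  bytes -> bytes, writer optional: addr.avatar aligns to addr.avatar
  float32 -> float32, writer required: addr.score aligns to addr.score
  string -> string, writer required: addr.owner aligns to addr.owner
  rule R1 violated at addr.avatar
  rule R4 violated at addr.avatar
  rule R3 violated at zip
  => 3 violation(s): backward is BREAKING for Event
forward analysis of Event with v1 as reader and v2 as writer:
  Kind -> Kind, writer required: role aligns to role
  list<bool> -> list<bool>, writer required: codes aligns to codes
  Contact -> Contact, writer required: addr aligns to addr
  int32 -> int64, writer optional: zip aligns to zip
  string -> string, writer required: email aligns to email
  int64 -> int64, writer optional: seq aligns to seq
  int32 -> int32, writer optional: addr.duration aligns to addr.duration
  bytes -> bytes, writer required: addr.avatar aligns to addr.avatar
  float32 -> float32, writer required: addr.score aligns to addr.score
  string -> string, writer required: addr.owner aligns to addr.owner
  => forward: COMPATIBLE


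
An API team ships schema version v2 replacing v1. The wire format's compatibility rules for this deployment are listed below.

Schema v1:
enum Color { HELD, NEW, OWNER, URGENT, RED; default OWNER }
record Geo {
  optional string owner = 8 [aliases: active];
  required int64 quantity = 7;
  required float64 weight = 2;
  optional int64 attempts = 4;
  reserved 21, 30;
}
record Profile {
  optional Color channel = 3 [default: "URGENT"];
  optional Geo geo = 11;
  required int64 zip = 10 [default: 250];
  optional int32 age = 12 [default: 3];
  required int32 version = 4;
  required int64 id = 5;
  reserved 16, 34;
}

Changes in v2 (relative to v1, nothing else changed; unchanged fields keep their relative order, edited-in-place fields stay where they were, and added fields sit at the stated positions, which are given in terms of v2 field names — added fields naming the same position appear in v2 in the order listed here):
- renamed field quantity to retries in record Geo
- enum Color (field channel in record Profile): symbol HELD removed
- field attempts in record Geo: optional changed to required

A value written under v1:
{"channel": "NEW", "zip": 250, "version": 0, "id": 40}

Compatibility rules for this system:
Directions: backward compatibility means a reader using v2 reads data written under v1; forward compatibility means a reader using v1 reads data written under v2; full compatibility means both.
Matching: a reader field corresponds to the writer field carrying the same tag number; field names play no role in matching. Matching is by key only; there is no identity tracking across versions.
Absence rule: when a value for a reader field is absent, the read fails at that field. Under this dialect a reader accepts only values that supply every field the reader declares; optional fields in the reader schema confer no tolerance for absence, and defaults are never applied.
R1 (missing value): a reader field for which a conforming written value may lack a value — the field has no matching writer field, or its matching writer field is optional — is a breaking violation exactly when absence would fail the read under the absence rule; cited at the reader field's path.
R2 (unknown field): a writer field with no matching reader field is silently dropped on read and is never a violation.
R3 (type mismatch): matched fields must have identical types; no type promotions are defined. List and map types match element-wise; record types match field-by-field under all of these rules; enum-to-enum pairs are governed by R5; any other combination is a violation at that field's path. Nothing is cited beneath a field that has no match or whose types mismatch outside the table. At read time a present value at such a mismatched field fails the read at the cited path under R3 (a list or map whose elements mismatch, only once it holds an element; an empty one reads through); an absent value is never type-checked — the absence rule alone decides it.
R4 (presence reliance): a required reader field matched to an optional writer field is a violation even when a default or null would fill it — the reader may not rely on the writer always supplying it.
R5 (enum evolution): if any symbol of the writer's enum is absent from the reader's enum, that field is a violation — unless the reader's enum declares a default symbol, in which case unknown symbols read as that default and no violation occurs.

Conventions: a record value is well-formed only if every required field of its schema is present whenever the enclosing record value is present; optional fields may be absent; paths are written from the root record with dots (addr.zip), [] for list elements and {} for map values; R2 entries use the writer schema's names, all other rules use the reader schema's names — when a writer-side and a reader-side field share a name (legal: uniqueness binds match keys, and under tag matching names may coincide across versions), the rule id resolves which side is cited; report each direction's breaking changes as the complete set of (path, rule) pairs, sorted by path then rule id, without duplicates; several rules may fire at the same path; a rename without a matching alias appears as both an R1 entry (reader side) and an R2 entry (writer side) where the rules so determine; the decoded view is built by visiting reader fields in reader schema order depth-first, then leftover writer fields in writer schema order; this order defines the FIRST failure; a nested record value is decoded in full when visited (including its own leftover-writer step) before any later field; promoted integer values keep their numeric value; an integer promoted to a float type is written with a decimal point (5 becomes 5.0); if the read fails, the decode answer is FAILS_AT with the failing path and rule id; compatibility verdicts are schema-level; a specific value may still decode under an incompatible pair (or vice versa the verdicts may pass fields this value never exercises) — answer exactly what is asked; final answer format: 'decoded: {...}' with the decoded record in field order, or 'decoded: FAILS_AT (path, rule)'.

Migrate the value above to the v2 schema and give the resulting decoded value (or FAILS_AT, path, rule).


arrows below run writer -> reader for Profile
decoding the Profile value with the v2 reader:
  channel := "NEW"
  read fails at geo under R1 (no fill)
  => FAILS_AT (geo, R1)
the other Profile changes do not affect what is asked:
  renamed field quantity to retries in record Geo -> triggers nothing under the printed rules; the Profile answer is the same either way
  enum Color (field channel in record Profile): symbol HELD removed -> triggers nothing under the printed rules; the Profile answer is the same either way
  field attempts in record Geo: optional changed to required -> matters for Profile compatibility verdicts, not for this value's decode

decoded: FAILS_AT (geo, R1)
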